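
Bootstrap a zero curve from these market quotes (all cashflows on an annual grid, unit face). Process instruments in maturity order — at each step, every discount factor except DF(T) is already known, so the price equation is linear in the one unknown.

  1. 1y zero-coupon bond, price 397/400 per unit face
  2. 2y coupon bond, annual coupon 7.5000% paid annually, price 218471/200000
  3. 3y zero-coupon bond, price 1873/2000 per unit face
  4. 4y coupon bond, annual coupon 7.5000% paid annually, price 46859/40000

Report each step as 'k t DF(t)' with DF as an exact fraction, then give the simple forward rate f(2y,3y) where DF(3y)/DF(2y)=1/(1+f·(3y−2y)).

1 1 397/400
2 2 9469/10000
3 3 1873/2000
4 4 8891/10000
f(2y,3y) = ((9469/10000)/(1873/2000) − 1)/(1) = 104/9365 ≈ 1.1105%

step 1 [1y] zero: DF = P = 397/400 ≈ 0.992500
step 2 [2y] bond c/1=3/40: DF=(218471/200000 − 3/40·(0.992500))/(1+3/40) = 9469/10000 ≈ 0.946900
step 3 [3y] zero: DF = P = 1873/2000 ≈ 0.936500
step 4 [4y] bond c/1=3/40: DF=(46859/40000 − 3/40·(0.992500+0.946900+0.936500))/(1+3/40) = 8891/10000 ≈ 0.889100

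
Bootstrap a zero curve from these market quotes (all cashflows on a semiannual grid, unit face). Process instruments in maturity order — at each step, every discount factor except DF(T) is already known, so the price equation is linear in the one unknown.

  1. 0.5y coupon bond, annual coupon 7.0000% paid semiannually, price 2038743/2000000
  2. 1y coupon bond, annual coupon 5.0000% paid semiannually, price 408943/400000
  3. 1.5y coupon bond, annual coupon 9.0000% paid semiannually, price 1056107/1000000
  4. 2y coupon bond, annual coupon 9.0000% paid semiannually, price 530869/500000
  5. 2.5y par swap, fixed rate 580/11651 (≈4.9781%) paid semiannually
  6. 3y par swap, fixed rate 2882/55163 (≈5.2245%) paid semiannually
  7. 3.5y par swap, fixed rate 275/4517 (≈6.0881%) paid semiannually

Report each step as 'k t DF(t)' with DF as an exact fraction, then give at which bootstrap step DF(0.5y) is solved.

step 1 [0.5y] bond c/2=7/200: DF=(2038743/2000000 − 7/200·(0))/(1+7/200) = 9849/10000 ≈ 0.984900
step 2 [1y] bond c/2=1/40: DF=(408943/400000 − 1/40·(0.984900))/(1+1/40) = 4867/5000 ≈ 0.973400
step 3 [1.5y] bond c/2=9/200: DF=(1056107/1000000 − 9/200·(0.984900+0.973400))/(1+9/200) = 9263/10000 ≈ 0.926300
step 4 [2y] bond c/2=9/200: DF=(530869/500000 − 9/200·(0.984900+0.973400+0.926300))/(1+9/200) = 4459/5000 ≈ 0.891800
step 5 [2.5y] swap r/2=290/11651: DF=(1 − 290/11651·(0.984900+0.973400+0.926300+0.891800))/(1+290/11651) = 221/250 ≈ 0.884000
step 6 [3y] swap r/2=1441/55163: DF=(1 − 1441/55163·(0.984900+0.973400+0.926300+0.891800+0.884000))/(1+1441/55163) = 8559/10000 ≈ 0.855900
step 7 [3.5y] swap r/2=275/9034: DF=(1 − 275/9034·(0.984900+0.973400+0.926300+0.891800+0.884000+0.855900))/(1+275/9034) = 323/400 ≈ 0.807500

1 1/2 9849/10000
2 1 4867/5000
3 3/2 9263/10000
4 2 4459/5000
5 5/2 221/250
6 3 8559/10000
7 7/2 323/400
DF(0.5y) is solved at step 1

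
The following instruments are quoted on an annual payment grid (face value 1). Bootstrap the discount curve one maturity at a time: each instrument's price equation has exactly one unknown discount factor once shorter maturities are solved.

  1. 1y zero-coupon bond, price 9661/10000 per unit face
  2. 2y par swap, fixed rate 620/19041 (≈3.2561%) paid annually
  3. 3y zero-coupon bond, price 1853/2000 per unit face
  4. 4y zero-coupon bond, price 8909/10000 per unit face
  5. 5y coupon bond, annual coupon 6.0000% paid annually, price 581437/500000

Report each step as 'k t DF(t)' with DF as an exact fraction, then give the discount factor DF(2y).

1 1 9661/10000
2 2 469/500
3 3 1853/2000
4 4 8909/10000
5 5 554/625
DF(2y) = 469/500 ≈ 0.938000

step 1 [1y] zero: DF = P = 9661/10000 ≈ 0.966100
step 2 [2y] swap r/1=620/19041: DF=(1 − 620/19041·(0.966100))/(1+620/19041) = 469/500 ≈ 0.938000
step 3 [3y] zero: DF = P = 1853/2000 ≈ 0.926500
step 4 [4y] zero: DF = P = 8909/10000 ≈ 0.890900
step 5 [5y] bond c/1=3/50: DF=(581437/500000 − 3/50·(0.966100+0.938000+0.926500+0.890900))/(1+3/50) = 554/625 ≈ 0.886400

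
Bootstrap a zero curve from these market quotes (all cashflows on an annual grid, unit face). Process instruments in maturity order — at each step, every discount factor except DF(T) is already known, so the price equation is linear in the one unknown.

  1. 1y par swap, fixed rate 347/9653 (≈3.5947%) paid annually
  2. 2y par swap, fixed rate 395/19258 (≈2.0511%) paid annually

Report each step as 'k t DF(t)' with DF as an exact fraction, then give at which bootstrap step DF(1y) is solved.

1 1 9653/10000
2 2 1921/2000
DF(1y) is solved at step 1

step 1 [1y] swap r/1=347/9653: DF=(1 − 347/9653·(0))/(1+347/9653) = 9653/10000 ≈ 0.965300
step 2 [2y] swap r/1=395/19258: DF=(1 − 395/19258·(0.965300))/(1+395/19258) = 1921/2000 ≈ 0.960500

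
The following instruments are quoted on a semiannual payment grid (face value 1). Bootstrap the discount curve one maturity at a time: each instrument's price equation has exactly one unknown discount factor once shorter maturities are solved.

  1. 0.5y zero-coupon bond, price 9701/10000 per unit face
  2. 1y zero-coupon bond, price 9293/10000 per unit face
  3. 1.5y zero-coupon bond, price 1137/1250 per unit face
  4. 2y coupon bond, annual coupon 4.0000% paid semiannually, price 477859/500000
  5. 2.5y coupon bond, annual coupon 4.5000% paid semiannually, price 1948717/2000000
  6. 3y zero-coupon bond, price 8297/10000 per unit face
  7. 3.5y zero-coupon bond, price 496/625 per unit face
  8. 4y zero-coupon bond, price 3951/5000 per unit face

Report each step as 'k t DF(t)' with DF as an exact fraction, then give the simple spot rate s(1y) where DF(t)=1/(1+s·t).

step 1 [0.5y] zero: DF = P = 9701/10000 ≈ 0.970100
step 2 [1y] zero: DF = P = 9293/10000 ≈ 0.929300
step 3 [1.5y] zero: DF = P = 1137/1250 ≈ 0.909600
step 4 [2y] bond c/2=1/50: DF=(477859/500000 − 1/50·(0.970100+0.929300+0.909600))/(1+1/50) = 8819/10000 ≈ 0.881900
step 5 [2.5y] bond c/2=9/400: DF=(1948717/2000000 − 9/400·(0.970100+0.929300+0.909600+0.881900))/(1+9/400) = 8717/10000 ≈ 0.871700
step 6 [3y] zero: DF = P = 8297/10000 ≈ 0.829700
step 7 [3.5y] zero: DF = P = 496/625 ≈ 0.793600
step 8 [4y] zero: DF = P = 3951/5000 ≈ 0.790200

1 1/2 9701/10000
2 1 9293/10000
3 3/2 1137/1250
4 2 8819/10000
5 5/2 8717/10000
6 3 8297/10000
7 7/2 496/625
8 4 3951/5000
s(1y) = (1/(9293/10000) − 1)/(1) = 707/9293 ≈ 7.6079%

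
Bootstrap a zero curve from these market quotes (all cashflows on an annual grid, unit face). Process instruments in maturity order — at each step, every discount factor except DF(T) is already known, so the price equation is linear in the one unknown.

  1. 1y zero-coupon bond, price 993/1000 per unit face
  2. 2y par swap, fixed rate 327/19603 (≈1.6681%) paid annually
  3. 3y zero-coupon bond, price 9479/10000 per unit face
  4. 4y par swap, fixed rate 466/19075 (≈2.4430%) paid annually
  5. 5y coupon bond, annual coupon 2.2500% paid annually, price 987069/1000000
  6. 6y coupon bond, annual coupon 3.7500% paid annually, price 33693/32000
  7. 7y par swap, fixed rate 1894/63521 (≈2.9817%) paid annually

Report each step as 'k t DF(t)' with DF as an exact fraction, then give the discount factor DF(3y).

1 1 993/1000
2 2 9673/10000
3 3 9479/10000
4 4 2267/2500
5 5 4407/5000
6 6 8451/10000
7 7 4053/5000
DF(3y) = 9479/10000 ≈ 0.947900

step 1 [1y] zero: DF = P = 993/1000 ≈ 0.993000
step 2 [2y] swap r/1=327/19603: DF=(1 − 327/19603·(0.993000))/(1+327/19603) = 9673/10000 ≈ 0.967300
step 3 [3y] zero: DF = P = 9479/10000 ≈ 0.947900
step 4 [4y] swap r/1=466/19075: DF=(1 − 466/19075·(0.993000+0.967300+0.947900))/(1+466/19075) = 2267/2500 ≈ 0.906800
step 5 [5y] bond c/1=9/400: DF=(987069/1000000 − 9/400·(0.993000+0.967300+0.947900+0.906800))/(1+9/400) = 4407/5000 ≈ 0.881400
step 6 [6y] bond c/1=3/80: DF=(33693/32000 − 3/80·(0.993000+0.967300+0.947900+0.906800+0.881400))/(1+3/80) = 8451/10000 ≈ 0.845100
step 7 [7y] swap r/1=1894/63521: DF=(1 − 1894/63521·(0.993000+0.967300+0.947900+0.906800+0.881400+0.845100))/(1+1894/63521) = 4053/5000 ≈ 0.810600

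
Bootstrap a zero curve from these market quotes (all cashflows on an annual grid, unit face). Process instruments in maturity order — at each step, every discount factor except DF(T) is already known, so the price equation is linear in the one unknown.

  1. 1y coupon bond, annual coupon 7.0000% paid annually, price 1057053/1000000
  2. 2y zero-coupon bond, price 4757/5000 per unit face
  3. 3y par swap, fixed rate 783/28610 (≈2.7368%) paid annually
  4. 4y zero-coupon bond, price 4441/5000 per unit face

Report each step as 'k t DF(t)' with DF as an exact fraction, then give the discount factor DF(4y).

1 1 9879/10000
2 2 4757/5000
3 3 9217/10000
4 4 4441/5000
DF(4y) = 4441/5000 ≈ 0.888200

step 1 [1y] bond c/1=7/100: DF=(1057053/1000000 − 7/100·(0))/(1+7/100) = 9879/10000 ≈ 0.987900
step 2 [2y] zero: DF = P = 4757/5000 ≈ 0.951400
step 3 [3y] swap r/1=783/28610: DF=(1 − 783/28610·(0.987900+0.951400))/(1+783/28610) = 9217/10000 ≈ 0.921700
step 4 [4y] zero: DF = P = 4441/5000 ≈ 0.888200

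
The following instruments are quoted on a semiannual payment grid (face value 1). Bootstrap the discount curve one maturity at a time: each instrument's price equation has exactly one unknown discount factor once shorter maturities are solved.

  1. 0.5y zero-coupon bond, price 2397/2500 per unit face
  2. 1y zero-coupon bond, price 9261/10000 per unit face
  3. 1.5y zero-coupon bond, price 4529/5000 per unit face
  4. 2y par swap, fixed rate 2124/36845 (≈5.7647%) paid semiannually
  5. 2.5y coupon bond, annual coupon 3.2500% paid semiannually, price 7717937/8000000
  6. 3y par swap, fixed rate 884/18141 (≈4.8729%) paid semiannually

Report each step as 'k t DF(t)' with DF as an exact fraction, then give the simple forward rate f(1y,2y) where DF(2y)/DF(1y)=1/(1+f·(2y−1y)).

1 1/2 2397/2500
2 1 9261/10000
3 3/2 4529/5000
4 2 4469/5000
5 5/2 1113/1250
6 3 4337/5000
f(1y,2y) = ((9261/10000)/(4469/5000) − 1)/(1) = 323/8938 ≈ 3.6138%

step 1 [0.5y] zero: DF = P = 2397/2500 ≈ 0.958800
step 2 [1y] zero: DF = P = 9261/10000 ≈ 0.926100
step 3 [1.5y] zero: DF = P = 4529/5000 ≈ 0.905800
step 4 [2y] swap r/2=1062/36845: DF=(1 − 1062/36845·(0.958800+0.926100+0.905800))/(1+1062/36845) = 4469/5000 ≈ 0.893800
step 5 [2.5y] bond c/2=13/800: DF=(7717937/8000000 − 13/800·(0.958800+0.926100+0.905800+0.893800))/(1+13/800) = 1113/1250 ≈ 0.890400
step 6 [3y] swap r/2=442/18141: DF=(1 − 442/18141·(0.958800+0.926100+0.905800+0.893800+0.890400))/(1+442/18141) = 4337/5000 ≈ 0.867400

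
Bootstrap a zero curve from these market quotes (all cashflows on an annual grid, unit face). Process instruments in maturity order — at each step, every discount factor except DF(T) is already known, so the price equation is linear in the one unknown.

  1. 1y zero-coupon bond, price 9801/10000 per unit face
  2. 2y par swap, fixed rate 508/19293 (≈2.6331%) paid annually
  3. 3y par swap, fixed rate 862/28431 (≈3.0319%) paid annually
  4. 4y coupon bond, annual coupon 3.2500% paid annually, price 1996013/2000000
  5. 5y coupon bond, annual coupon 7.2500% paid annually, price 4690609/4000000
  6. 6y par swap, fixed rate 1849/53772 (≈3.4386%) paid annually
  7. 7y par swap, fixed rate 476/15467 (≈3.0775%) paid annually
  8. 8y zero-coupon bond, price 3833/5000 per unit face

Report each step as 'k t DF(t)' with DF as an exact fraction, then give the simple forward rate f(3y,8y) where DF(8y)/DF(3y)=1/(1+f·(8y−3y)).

step 1 [1y] zero: DF = P = 9801/10000 ≈ 0.980100
step 2 [2y] swap r/1=508/19293: DF=(1 − 508/19293·(0.980100))/(1+508/19293) = 2373/2500 ≈ 0.949200
step 3 [3y] swap r/1=862/28431: DF=(1 − 862/28431·(0.980100+0.949200))/(1+862/28431) = 4569/5000 ≈ 0.913800
step 4 [4y] bond c/1=13/400: DF=(1996013/2000000 − 13/400·(0.980100+0.949200+0.913800))/(1+13/400) = 8771/10000 ≈ 0.877100
step 5 [5y] bond c/1=29/400: DF=(4690609/4000000 − 29/400·(0.980100+0.949200+0.913800+0.877100))/(1+29/400) = 8419/10000 ≈ 0.841900
step 6 [6y] swap r/1=1849/53772: DF=(1 − 1849/53772·(0.980100+0.949200+0.913800+0.877100+0.841900))/(1+1849/53772) = 8151/10000 ≈ 0.815100
step 7 [7y] swap r/1=476/15467: DF=(1 − 476/15467·(0.980100+0.949200+0.913800+0.877100+0.841900+0.815100))/(1+476/15467) = 506/625 ≈ 0.809600
step 8 [8y] zero: DF = P = 3833/5000 ≈ 0.766600

1 1 9801/10000
2 2 2373/2500
3 3 4569/5000
4 4 8771/10000
5 5 8419/10000
6 6 8151/10000
7 7 506/625
8 8 3833/5000
f(3y,8y) = ((4569/5000)/(3833/5000) − 1)/(5) = 736/19165 ≈ 3.8403%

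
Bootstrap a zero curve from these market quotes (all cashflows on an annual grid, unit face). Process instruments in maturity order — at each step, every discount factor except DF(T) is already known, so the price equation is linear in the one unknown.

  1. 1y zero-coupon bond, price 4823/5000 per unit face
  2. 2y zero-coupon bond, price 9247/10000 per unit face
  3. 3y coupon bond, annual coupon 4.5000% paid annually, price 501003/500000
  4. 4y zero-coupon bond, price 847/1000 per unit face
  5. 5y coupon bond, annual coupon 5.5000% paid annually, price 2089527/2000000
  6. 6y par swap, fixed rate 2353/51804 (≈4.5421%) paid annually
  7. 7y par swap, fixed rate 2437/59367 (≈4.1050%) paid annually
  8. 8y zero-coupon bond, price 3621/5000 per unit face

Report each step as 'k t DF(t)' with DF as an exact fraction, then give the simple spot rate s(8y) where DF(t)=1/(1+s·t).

1 1 4823/5000
2 2 9247/10000
3 3 351/400
4 4 847/1000
5 5 8019/10000
6 6 7647/10000
7 7 7563/10000
8 8 3621/5000
s(8y) = (1/(3621/5000) − 1)/(8) = 1379/28968 ≈ 4.7604%

step 1 [1y] zero: DF = P = 4823/5000 ≈ 0.964600
step 2 [2y] zero: DF = P = 9247/10000 ≈ 0.924700
step 3 [3y] bond c/1=9/200: DF=(501003/500000 − 9/200·(0.964600+0.924700))/(1+9/200) = 351/400 ≈ 0.877500
step 4 [4y] zero: DF = P = 847/1000 ≈ 0.847000
step 5 [5y] bond c/1=11/200: DF=(2089527/2000000 − 11/200·(0.964600+0.924700+0.877500+0.847000))/(1+11/200) = 8019/10000 ≈ 0.801900
step 6 [6y] swap r/1=2353/51804: DF=(1 − 2353/51804·(0.964600+0.924700+0.877500+0.847000+0.801900))/(1+2353/51804) = 7647/10000 ≈ 0.764700
step 7 [7y] swap r/1=2437/59367: DF=(1 − 2437/59367·(0.964600+0.924700+0.877500+0.847000+0.801900+0.764700))/(1+2437/59367) = 7563/10000 ≈ 0.756300
step 8 [8y] zero: DF = P = 3621/5000 ≈ 0.724200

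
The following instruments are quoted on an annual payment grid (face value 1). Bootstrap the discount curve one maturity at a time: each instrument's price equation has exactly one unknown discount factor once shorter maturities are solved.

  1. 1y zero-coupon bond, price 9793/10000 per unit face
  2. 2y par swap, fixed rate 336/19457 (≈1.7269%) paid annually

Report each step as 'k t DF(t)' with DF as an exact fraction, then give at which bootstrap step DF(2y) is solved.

1 1 9793/10000
2 2 604/625
DF(2y) is solved at step 2

step 1 [1y] zero: DF = P = 9793/10000 ≈ 0.979300
step 2 [2y] swap r/1=336/19457: DF=(1 − 336/19457·(0.979300))/(1+336/19457) = 604/625 ≈ 0.966400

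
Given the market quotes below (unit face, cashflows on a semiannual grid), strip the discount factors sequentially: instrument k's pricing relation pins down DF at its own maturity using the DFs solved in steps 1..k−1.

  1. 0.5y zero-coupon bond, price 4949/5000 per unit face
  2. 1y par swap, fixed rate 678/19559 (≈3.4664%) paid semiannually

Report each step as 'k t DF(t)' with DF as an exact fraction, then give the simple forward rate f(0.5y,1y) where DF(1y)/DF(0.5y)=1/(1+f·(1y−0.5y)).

step 1 [0.5y] zero: DF = P = 4949/5000 ≈ 0.989800
step 2 [1y] swap r/2=339/19559: DF=(1 − 339/19559·(0.989800))/(1+339/19559) = 9661/10000 ≈ 0.966100

1 1/2 4949/5000
2 1 9661/10000
f(0.5y,1y) = ((4949/5000)/(9661/10000) − 1)/(1/2) = 474/9661 ≈ 4.9063%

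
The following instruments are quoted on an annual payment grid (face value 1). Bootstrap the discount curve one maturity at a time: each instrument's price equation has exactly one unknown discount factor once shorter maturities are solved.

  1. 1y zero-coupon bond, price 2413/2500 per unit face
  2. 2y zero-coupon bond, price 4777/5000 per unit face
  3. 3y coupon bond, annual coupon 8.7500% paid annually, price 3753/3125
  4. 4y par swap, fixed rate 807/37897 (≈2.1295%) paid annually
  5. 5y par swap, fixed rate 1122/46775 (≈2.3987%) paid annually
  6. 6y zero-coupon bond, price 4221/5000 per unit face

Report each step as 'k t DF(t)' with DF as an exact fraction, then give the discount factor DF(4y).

step 1 [1y] zero: DF = P = 2413/2500 ≈ 0.965200
step 2 [2y] zero: DF = P = 4777/5000 ≈ 0.955400
step 3 [3y] bond c/1=7/80: DF=(3753/3125 − 7/80·(0.965200+0.955400))/(1+7/80) = 4749/5000 ≈ 0.949800
step 4 [4y] swap r/1=807/37897: DF=(1 − 807/37897·(0.965200+0.955400+0.949800))/(1+807/37897) = 9193/10000 ≈ 0.919300
step 5 [5y] swap r/1=1122/46775: DF=(1 − 1122/46775·(0.965200+0.955400+0.949800+0.919300))/(1+1122/46775) = 4439/5000 ≈ 0.887800
step 6 [6y] zero: DF = P = 4221/5000 ≈ 0.844200

1 1 2413/2500
2 2 4777/5000
3 3 4749/5000
4 4 9193/10000
5 5 4439/5000
6 6 4221/5000
DF(4y) = 9193/10000 ≈ 0.919300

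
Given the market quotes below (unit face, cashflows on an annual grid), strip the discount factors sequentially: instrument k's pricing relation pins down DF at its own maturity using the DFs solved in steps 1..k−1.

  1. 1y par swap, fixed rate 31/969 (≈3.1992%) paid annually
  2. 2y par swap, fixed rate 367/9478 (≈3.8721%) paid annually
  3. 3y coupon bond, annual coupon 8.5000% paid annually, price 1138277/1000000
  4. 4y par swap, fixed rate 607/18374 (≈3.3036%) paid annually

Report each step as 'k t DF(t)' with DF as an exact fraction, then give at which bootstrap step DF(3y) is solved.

step 1 [1y] swap r/1=31/969: DF=(1 − 31/969·(0))/(1+31/969) = 969/1000 ≈ 0.969000
step 2 [2y] swap r/1=367/9478: DF=(1 − 367/9478·(0.969000))/(1+367/9478) = 4633/5000 ≈ 0.926600
step 3 [3y] bond c/1=17/200: DF=(1138277/1000000 − 17/200·(0.969000+0.926600))/(1+17/200) = 4503/5000 ≈ 0.900600
step 4 [4y] swap r/1=607/18374: DF=(1 − 607/18374·(0.969000+0.926600+0.900600))/(1+607/18374) = 4393/5000 ≈ 0.878600

1 1 969/1000
2 2 4633/5000
3 3 4503/5000
4 4 4393/5000
DF(3y) is solved at step 3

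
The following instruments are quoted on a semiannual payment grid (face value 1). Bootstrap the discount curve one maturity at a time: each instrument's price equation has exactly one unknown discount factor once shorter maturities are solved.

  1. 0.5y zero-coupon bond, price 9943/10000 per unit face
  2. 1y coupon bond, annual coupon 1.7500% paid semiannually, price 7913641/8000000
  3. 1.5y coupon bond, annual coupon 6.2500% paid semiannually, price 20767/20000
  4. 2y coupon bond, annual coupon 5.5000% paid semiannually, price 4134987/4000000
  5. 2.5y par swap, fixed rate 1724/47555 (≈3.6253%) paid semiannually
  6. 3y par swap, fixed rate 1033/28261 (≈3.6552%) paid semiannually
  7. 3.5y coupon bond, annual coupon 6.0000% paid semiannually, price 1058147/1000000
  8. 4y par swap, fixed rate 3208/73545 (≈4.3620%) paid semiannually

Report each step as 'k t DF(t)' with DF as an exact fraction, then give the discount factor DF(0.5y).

step 1 [0.5y] zero: DF = P = 9943/10000 ≈ 0.994300
step 2 [1y] bond c/2=7/800: DF=(7913641/8000000 − 7/800·(0.994300))/(1+7/800) = 243/250 ≈ 0.972000
step 3 [1.5y] bond c/2=1/32: DF=(20767/20000 − 1/32·(0.994300+0.972000))/(1+1/32) = 9473/10000 ≈ 0.947300
step 4 [2y] bond c/2=11/400: DF=(4134987/4000000 − 11/400·(0.994300+0.972000+0.947300))/(1+11/400) = 9281/10000 ≈ 0.928100
step 5 [2.5y] swap r/2=862/47555: DF=(1 − 862/47555·(0.994300+0.972000+0.947300+0.928100))/(1+862/47555) = 4569/5000 ≈ 0.913800
step 6 [3y] swap r/2=1033/56522: DF=(1 − 1033/56522·(0.994300+0.972000+0.947300+0.928100+0.913800))/(1+1033/56522) = 8967/10000 ≈ 0.896700
step 7 [3.5y] bond c/2=3/100: DF=(1058147/1000000 − 3/100·(0.994300+0.972000+0.947300+0.928100+0.913800+0.896700))/(1+3/100) = 8627/10000 ≈ 0.862700
step 8 [4y] swap r/2=1604/73545: DF=(1 − 1604/73545·(0.994300+0.972000+0.947300+0.928100+0.913800+0.896700+0.862700))/(1+1604/73545) = 2099/2500 ≈ 0.839600

1 1/2 9943/10000
2 1 243/250
3 3/2 9473/10000
4 2 9281/10000
5 5/2 4569/5000
6 3 8967/10000
7 7/2 8627/10000
8 4 2099/2500
DF(0.5y) = 9943/10000 ≈ 0.994300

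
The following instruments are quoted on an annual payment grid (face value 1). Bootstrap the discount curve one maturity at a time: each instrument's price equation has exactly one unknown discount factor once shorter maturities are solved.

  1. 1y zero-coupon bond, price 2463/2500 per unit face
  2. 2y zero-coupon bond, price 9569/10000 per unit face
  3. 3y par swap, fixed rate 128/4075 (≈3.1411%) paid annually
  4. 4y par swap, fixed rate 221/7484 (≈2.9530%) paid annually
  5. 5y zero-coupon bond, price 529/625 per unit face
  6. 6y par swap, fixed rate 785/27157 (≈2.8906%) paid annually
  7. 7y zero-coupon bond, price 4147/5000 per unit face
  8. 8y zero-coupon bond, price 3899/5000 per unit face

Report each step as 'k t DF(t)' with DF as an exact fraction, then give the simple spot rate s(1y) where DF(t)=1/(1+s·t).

1 1 2463/2500
2 2 9569/10000
3 3 569/625
4 4 1779/2000
5 5 529/625
6 6 843/1000
7 7 4147/5000
8 8 3899/5000
s(1y) = (1/(2463/2500) − 1)/(1) = 37/2463 ≈ 1.5022%

step 1 [1y] zero: DF = P = 2463/2500 ≈ 0.985200
step 2 [2y] zero: DF = P = 9569/10000 ≈ 0.956900
step 3 [3y] swap r/1=128/4075: DF=(1 − 128/4075·(0.985200+0.956900))/(1+128/4075) = 569/625 ≈ 0.910400
step 4 [4y] swap r/1=221/7484: DF=(1 − 221/7484·(0.985200+0.956900+0.910400))/(1+221/7484) = 1779/2000 ≈ 0.889500
step 5 [5y] zero: DF = P = 529/625 ≈ 0.846400
step 6 [6y] swap r/1=785/27157: DF=(1 − 785/27157·(0.985200+0.956900+0.910400+0.889500+0.846400))/(1+785/27157) = 843/1000 ≈ 0.843000
step 7 [7y] zero: DF = P = 4147/5000 ≈ 0.829400
step 8 [8y] zero: DF = P = 3899/5000 ≈ 0.779800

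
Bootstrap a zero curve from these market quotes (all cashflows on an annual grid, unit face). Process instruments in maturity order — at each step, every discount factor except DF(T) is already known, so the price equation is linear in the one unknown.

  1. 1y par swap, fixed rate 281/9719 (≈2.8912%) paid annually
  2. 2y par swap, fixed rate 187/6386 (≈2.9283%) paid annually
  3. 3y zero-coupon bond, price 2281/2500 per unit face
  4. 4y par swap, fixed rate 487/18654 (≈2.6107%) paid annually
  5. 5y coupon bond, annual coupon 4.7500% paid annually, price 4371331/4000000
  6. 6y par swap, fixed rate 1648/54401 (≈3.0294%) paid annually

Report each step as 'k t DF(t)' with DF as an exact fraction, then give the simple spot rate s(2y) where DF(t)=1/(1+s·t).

step 1 [1y] swap r/1=281/9719: DF=(1 − 281/9719·(0))/(1+281/9719) = 9719/10000 ≈ 0.971900
step 2 [2y] swap r/1=187/6386: DF=(1 − 187/6386·(0.971900))/(1+187/6386) = 9439/10000 ≈ 0.943900
step 3 [3y] zero: DF = P = 2281/2500 ≈ 0.912400
step 4 [4y] swap r/1=487/18654: DF=(1 − 487/18654·(0.971900+0.943900+0.912400))/(1+487/18654) = 4513/5000 ≈ 0.902600
step 5 [5y] bond c/1=19/400: DF=(4371331/4000000 − 19/400·(0.971900+0.943900+0.912400+0.902600))/(1+19/400) = 8741/10000 ≈ 0.874100
step 6 [6y] swap r/1=1648/54401: DF=(1 − 1648/54401·(0.971900+0.943900+0.912400+0.902600+0.874100))/(1+1648/54401) = 522/625 ≈ 0.835200

1 1 9719/10000
2 2 9439/10000
3 3 2281/2500
4 4 4513/5000
5 5 8741/10000
6 6 522/625
s(2y) = (1/(9439/10000) − 1)/(2) = 561/18878 ≈ 2.9717%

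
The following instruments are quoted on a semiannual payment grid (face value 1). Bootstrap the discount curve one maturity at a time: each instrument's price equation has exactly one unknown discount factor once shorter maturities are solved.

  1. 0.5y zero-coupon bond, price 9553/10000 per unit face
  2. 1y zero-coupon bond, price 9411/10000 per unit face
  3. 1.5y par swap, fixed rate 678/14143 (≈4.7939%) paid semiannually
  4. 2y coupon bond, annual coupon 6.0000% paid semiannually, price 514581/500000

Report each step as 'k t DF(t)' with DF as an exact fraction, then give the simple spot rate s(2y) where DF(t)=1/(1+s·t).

1 1/2 9553/10000
2 1 9411/10000
3 3/2 4661/5000
4 2 573/625
s(2y) = (1/(573/625) − 1)/(2) = 26/573 ≈ 4.5375%

step 1 [0.5y] zero: DF = P = 9553/10000 ≈ 0.955300
step 2 [1y] zero: DF = P = 9411/10000 ≈ 0.941100
step 3 [1.5y] swap r/2=339/14143: DF=(1 − 339/14143·(0.955300+0.941100))/(1+339/14143) = 4661/5000 ≈ 0.932200
step 4 [2y] bond c/2=3/100: DF=(514581/500000 − 3/100·(0.955300+0.941100+0.932200))/(1+3/100) = 573/625 ≈ 0.916800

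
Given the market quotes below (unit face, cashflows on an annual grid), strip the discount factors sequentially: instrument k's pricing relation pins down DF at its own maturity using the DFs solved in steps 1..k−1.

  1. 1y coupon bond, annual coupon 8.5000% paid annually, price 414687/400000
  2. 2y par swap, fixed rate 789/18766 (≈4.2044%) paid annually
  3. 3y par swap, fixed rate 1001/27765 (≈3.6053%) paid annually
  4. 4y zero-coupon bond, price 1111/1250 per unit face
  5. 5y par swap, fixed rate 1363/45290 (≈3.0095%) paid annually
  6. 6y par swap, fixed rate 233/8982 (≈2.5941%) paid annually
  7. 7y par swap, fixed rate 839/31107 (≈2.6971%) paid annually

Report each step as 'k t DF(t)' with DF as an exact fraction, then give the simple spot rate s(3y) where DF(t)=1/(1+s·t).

step 1 [1y] bond c/1=17/200: DF=(414687/400000 − 17/200·(0))/(1+17/200) = 1911/2000 ≈ 0.955500
step 2 [2y] swap r/1=789/18766: DF=(1 − 789/18766·(0.955500))/(1+789/18766) = 9211/10000 ≈ 0.921100
step 3 [3y] swap r/1=1001/27765: DF=(1 − 1001/27765·(0.955500+0.921100))/(1+1001/27765) = 8999/10000 ≈ 0.899900
step 4 [4y] zero: DF = P = 1111/1250 ≈ 0.888800
step 5 [5y] swap r/1=1363/45290: DF=(1 − 1363/45290·(0.955500+0.921100+0.899900+0.888800))/(1+1363/45290) = 8637/10000 ≈ 0.863700
step 6 [6y] swap r/1=233/8982: DF=(1 − 233/8982·(0.955500+0.921100+0.899900+0.888800+0.863700))/(1+233/8982) = 4301/5000 ≈ 0.860200
step 7 [7y] swap r/1=839/31107: DF=(1 − 839/31107·(0.955500+0.921100+0.899900+0.888800+0.863700+0.860200))/(1+839/31107) = 4161/5000 ≈ 0.832200

1 1 1911/2000
2 2 9211/10000
3 3 8999/10000
4 4 1111/1250
5 5 8637/10000
6 6 4301/5000
7 7 4161/5000
s(3y) = (1/(8999/10000) − 1)/(3) = 1001/26997 ≈ 3.7078%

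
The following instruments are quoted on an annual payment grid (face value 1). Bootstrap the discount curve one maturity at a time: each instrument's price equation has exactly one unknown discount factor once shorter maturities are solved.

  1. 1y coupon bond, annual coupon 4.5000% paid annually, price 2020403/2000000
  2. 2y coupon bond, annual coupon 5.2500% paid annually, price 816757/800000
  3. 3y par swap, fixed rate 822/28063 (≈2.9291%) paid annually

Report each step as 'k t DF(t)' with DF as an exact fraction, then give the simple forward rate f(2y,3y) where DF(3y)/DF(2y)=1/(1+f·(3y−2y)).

1 1 9667/10000
2 2 4609/5000
3 3 4589/5000
f(2y,3y) = ((4609/5000)/(4589/5000) − 1)/(1) = 20/4589 ≈ 0.4358%

step 1 [1y] bond c/1=9/200: DF=(2020403/2000000 − 9/200·(0))/(1+9/200) = 9667/10000 ≈ 0.966700
step 2 [2y] bond c/1=21/400: DF=(816757/800000 − 21/400·(0.966700))/(1+21/400) = 4609/5000 ≈ 0.921800
step 3 [3y] swap r/1=822/28063: DF=(1 − 822/28063·(0.966700+0.921800))/(1+822/28063) = 4589/5000 ≈ 0.917800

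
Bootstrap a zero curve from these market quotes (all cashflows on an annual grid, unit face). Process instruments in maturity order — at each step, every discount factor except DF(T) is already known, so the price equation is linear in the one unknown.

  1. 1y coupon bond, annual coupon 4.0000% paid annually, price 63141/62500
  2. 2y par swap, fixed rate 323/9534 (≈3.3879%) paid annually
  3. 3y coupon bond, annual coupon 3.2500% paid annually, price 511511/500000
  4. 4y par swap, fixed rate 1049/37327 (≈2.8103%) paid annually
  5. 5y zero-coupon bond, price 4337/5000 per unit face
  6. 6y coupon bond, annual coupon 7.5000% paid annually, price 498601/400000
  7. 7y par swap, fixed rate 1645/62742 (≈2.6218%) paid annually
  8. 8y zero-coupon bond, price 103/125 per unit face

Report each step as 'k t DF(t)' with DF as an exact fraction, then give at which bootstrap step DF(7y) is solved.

1 1 4857/5000
2 2 4677/5000
3 3 2327/2500
4 4 8951/10000
5 5 4337/5000
6 6 4193/5000
7 7 1671/2000
8 8 103/125
DF(7y) is solved at step 7

step 1 [1y] bond c/1=1/25: DF=(63141/62500 − 1/25·(0))/(1+1/25) = 4857/5000 ≈ 0.971400
step 2 [2y] swap r/1=323/9534: DF=(1 − 323/9534·(0.971400))/(1+323/9534) = 4677/5000 ≈ 0.935400
step 3 [3y] bond c/1=13/400: DF=(511511/500000 − 13/400·(0.971400+0.935400))/(1+13/400) = 2327/2500 ≈ 0.930800
step 4 [4y] swap r/1=1049/37327: DF=(1 − 1049/37327·(0.971400+0.935400+0.930800))/(1+1049/37327) = 8951/10000 ≈ 0.895100
step 5 [5y] zero: DF = P = 4337/5000 ≈ 0.867400
step 6 [6y] bond c/1=3/40: DF=(498601/400000 − 3/40·(0.971400+0.935400+0.930800+0.895100+0.867400))/(1+3/40) = 4193/5000 ≈ 0.838600
step 7 [7y] swap r/1=1645/62742: DF=(1 − 1645/62742·(0.971400+0.935400+0.930800+0.895100+0.867400+0.838600))/(1+1645/62742) = 1671/2000 ≈ 0.835500
step 8 [8y] zero: DF = P = 103/125 ≈ 0.824000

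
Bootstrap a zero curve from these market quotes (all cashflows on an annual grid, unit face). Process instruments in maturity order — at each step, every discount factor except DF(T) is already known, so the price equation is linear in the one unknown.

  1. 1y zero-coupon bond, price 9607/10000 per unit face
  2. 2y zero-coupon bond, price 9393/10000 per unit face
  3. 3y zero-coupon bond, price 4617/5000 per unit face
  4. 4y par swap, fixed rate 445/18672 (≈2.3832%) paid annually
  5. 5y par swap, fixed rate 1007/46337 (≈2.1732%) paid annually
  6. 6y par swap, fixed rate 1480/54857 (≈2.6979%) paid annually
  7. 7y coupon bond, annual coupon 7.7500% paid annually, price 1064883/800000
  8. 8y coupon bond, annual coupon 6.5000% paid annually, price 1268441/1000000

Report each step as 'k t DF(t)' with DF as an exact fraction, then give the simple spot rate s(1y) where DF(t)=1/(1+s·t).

1 1 9607/10000
2 2 9393/10000
3 3 4617/5000
4 4 911/1000
5 5 8993/10000
6 6 213/250
7 7 1051/1250
8 8 8049/10000
s(1y) = (1/(9607/10000) − 1)/(1) = 393/9607 ≈ 4.0908%

step 1 [1y] zero: DF = P = 9607/10000 ≈ 0.960700
step 2 [2y] zero: DF = P = 9393/10000 ≈ 0.939300
step 3 [3y] zero: DF = P = 4617/5000 ≈ 0.923400
step 4 [4y] swap r/1=445/18672: DF=(1 − 445/18672·(0.960700+0.939300+0.923400))/(1+445/18672) = 911/1000 ≈ 0.911000
step 5 [5y] swap r/1=1007/46337: DF=(1 − 1007/46337·(0.960700+0.939300+0.923400+0.911000))/(1+1007/46337) = 8993/10000 ≈ 0.899300
step 6 [6y] swap r/1=1480/54857: DF=(1 − 1480/54857·(0.960700+0.939300+0.923400+0.911000+0.899300))/(1+1480/54857) = 213/250 ≈ 0.852000
step 7 [7y] bond c/1=31/400: DF=(1064883/800000 − 31/400·(0.960700+0.939300+0.923400+0.911000+0.899300+0.852000))/(1+31/400) = 1051/1250 ≈ 0.840800
step 8 [8y] bond c/1=13/200: DF=(1268441/1000000 − 13/200·(0.960700+0.939300+0.923400+0.911000+0.899300+0.852000+0.840800))/(1+13/200) = 8049/10000 ≈ 0.804900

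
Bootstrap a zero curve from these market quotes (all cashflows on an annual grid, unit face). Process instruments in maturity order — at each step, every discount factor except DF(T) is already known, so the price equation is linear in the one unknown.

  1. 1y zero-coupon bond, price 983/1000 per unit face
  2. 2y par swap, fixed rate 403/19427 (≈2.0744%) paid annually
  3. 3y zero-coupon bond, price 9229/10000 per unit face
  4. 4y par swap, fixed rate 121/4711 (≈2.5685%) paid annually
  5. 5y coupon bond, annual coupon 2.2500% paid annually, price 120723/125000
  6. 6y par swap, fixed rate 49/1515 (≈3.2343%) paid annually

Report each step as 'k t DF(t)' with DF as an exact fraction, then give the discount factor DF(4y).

1 1 983/1000
2 2 9597/10000
3 3 9229/10000
4 4 1129/1250
5 5 1077/1250
6 6 2059/2500
DF(4y) = 1129/1250 ≈ 0.903200

step 1 [1y] zero: DF = P = 983/1000 ≈ 0.983000
step 2 [2y] swap r/1=403/19427: DF=(1 − 403/19427·(0.983000))/(1+403/19427) = 9597/10000 ≈ 0.959700
step 3 [3y] zero: DF = P = 9229/10000 ≈ 0.922900
step 4 [4y] swap r/1=121/4711: DF=(1 − 121/4711·(0.983000+0.959700+0.922900))/(1+121/4711) = 1129/1250 ≈ 0.903200
step 5 [5y] bond c/1=9/400: DF=(120723/125000 − 9/400·(0.983000+0.959700+0.922900+0.903200))/(1+9/400) = 1077/1250 ≈ 0.861600
step 6 [6y] swap r/1=49/1515: DF=(1 − 49/1515·(0.983000+0.959700+0.922900+0.903200+0.861600))/(1+49/1515) = 2059/2500 ≈ 0.823600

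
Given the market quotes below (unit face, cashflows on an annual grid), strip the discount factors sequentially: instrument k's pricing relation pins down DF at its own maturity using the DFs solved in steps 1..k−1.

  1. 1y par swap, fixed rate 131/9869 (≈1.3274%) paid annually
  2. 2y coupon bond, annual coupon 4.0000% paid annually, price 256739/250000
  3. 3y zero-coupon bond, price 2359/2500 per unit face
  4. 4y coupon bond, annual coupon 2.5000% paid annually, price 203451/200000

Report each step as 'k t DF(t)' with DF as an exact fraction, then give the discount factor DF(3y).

1 1 9869/10000
2 2 1899/2000
3 3 2359/2500
4 4 4611/5000
DF(3y) = 2359/2500 ≈ 0.943600

step 1 [1y] swap r/1=131/9869: DF=(1 − 131/9869·(0))/(1+131/9869) = 9869/10000 ≈ 0.986900
step 2 [2y] bond c/1=1/25: DF=(256739/250000 − 1/25·(0.986900))/(1+1/25) = 1899/2000 ≈ 0.949500
step 3 [3y] zero: DF = P = 2359/2500 ≈ 0.943600
step 4 [4y] bond c/1=1/40: DF=(203451/200000 − 1/40·(0.986900+0.949500+0.943600))/(1+1/40) = 4611/5000 ≈ 0.922200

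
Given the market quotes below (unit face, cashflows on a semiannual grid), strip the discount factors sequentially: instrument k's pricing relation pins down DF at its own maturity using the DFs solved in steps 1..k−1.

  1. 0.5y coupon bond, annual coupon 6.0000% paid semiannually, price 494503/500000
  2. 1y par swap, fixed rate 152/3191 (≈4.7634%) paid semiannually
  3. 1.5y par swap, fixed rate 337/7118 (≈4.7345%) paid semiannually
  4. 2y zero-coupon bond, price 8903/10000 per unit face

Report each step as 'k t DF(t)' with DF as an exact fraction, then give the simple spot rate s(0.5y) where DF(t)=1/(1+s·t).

1 1/2 4801/5000
2 1 1193/1250
3 3/2 4663/5000
4 2 8903/10000
s(0.5y) = (1/(4801/5000) − 1)/(1/2) = 398/4801 ≈ 8.2899%

step 1 [0.5y] bond c/2=3/100: DF=(494503/500000 − 3/100·(0))/(1+3/100) = 4801/5000 ≈ 0.960200
step 2 [1y] swap r/2=76/3191: DF=(1 − 76/3191·(0.960200))/(1+76/3191) = 1193/1250 ≈ 0.954400
step 3 [1.5y] swap r/2=337/14236: DF=(1 − 337/14236·(0.960200+0.954400))/(1+337/14236) = 4663/5000 ≈ 0.932600
step 4 [2y] zero: DF = P = 8903/10000 ≈ 0.890300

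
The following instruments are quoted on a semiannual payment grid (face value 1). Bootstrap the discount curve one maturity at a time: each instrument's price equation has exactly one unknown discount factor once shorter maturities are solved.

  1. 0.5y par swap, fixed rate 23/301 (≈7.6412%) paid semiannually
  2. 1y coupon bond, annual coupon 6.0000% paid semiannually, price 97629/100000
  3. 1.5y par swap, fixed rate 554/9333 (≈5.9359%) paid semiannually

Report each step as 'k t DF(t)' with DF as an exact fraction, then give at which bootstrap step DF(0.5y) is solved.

1 1/2 602/625
2 1 4599/5000
3 3/2 9169/10000
DF(0.5y) is solved at step 1

step 1 [0.5y] swap r/2=23/602: DF=(1 − 23/602·(0))/(1+23/602) = 602/625 ≈ 0.963200
step 2 [1y] bond c/2=3/100: DF=(97629/100000 − 3/100·(0.963200))/(1+3/100) = 4599/5000 ≈ 0.919800
step 3 [1.5y] swap r/2=277/9333: DF=(1 − 277/9333·(0.963200+0.919800))/(1+277/9333) = 9169/10000 ≈ 0.916900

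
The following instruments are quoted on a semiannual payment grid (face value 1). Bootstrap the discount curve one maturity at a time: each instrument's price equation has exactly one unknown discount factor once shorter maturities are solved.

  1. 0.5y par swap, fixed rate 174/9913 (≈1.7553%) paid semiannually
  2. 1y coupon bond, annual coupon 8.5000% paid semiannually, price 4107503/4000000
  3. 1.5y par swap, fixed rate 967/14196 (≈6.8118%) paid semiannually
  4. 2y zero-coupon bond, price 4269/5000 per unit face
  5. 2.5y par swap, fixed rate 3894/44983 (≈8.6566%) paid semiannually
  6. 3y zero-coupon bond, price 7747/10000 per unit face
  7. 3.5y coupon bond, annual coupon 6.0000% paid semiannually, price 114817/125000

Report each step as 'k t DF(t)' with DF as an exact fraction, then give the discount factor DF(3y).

1 1/2 9913/10000
2 1 4723/5000
3 3/2 9033/10000
4 2 4269/5000
5 5/2 8053/10000
6 3 7747/10000
7 7/2 3691/5000
DF(3y) = 7747/10000 ≈ 0.774700

step 1 [0.5y] swap r/2=87/9913: DF=(1 − 87/9913·(0))/(1+87/9913) = 9913/10000 ≈ 0.991300
step 2 [1y] bond c/2=17/400: DF=(4107503/4000000 − 17/400·(0.991300))/(1+17/400) = 4723/5000 ≈ 0.944600
step 3 [1.5y] swap r/2=967/28392: DF=(1 − 967/28392·(0.991300+0.944600))/(1+967/28392) = 9033/10000 ≈ 0.903300
step 4 [2y] zero: DF = P = 4269/5000 ≈ 0.853800
step 5 [2.5y] swap r/2=1947/44983: DF=(1 − 1947/44983·(0.991300+0.944600+0.903300+0.853800))/(1+1947/44983) = 8053/10000 ≈ 0.805300
step 6 [3y] zero: DF = P = 7747/10000 ≈ 0.774700
step 7 [3.5y] bond c/2=3/100: DF=(114817/125000 − 3/100·(0.991300+0.944600+0.903300+0.853800+0.805300+0.774700))/(1+3/100) = 3691/5000 ≈ 0.738200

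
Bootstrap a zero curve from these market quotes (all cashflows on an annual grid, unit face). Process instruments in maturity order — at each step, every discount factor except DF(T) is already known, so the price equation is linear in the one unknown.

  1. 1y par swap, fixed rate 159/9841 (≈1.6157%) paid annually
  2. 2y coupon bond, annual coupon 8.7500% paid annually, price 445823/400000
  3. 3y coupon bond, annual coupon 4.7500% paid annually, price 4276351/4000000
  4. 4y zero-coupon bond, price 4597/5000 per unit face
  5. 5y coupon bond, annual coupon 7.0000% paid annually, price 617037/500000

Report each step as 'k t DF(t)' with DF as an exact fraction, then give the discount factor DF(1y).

step 1 [1y] swap r/1=159/9841: DF=(1 − 159/9841·(0))/(1+159/9841) = 9841/10000 ≈ 0.984100
step 2 [2y] bond c/1=7/80: DF=(445823/400000 − 7/80·(0.984100))/(1+7/80) = 9457/10000 ≈ 0.945700
step 3 [3y] bond c/1=19/400: DF=(4276351/4000000 − 19/400·(0.984100+0.945700))/(1+19/400) = 9331/10000 ≈ 0.933100
step 4 [4y] zero: DF = P = 4597/5000 ≈ 0.919400
step 5 [5y] bond c/1=7/100: DF=(617037/500000 − 7/100·(0.984100+0.945700+0.933100+0.919400))/(1+7/100) = 9059/10000 ≈ 0.905900

1 1 9841/10000
2 2 9457/10000
3 3 9331/10000
4 4 4597/5000
5 5 9059/10000
DF(1y) = 9841/10000 ≈ 0.984100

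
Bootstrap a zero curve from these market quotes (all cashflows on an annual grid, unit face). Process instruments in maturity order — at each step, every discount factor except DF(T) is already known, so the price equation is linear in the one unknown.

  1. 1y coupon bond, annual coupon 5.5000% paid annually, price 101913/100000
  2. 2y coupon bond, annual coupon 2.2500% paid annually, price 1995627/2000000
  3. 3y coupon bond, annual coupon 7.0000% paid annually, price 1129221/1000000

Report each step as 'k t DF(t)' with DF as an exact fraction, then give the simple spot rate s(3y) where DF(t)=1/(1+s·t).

step 1 [1y] bond c/1=11/200: DF=(101913/100000 − 11/200·(0))/(1+11/200) = 483/500 ≈ 0.966000
step 2 [2y] bond c/1=9/400: DF=(1995627/2000000 − 9/400·(0.966000))/(1+9/400) = 4773/5000 ≈ 0.954600
step 3 [3y] bond c/1=7/100: DF=(1129221/1000000 − 7/100·(0.966000+0.954600))/(1+7/100) = 9297/10000 ≈ 0.929700

1 1 483/500
2 2 4773/5000
3 3 9297/10000
s(3y) = (1/(9297/10000) − 1)/(3) = 703/27891 ≈ 2.5205%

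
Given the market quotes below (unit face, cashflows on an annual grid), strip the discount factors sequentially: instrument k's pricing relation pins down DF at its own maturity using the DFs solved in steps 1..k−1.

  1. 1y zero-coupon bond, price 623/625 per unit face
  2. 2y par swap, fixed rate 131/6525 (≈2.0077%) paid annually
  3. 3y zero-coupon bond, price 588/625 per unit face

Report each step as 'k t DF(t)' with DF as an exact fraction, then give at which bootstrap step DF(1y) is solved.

1 1 623/625
2 2 9607/10000
3 3 588/625
DF(1y) is solved at step 1

step 1 [1y] zero: DF = P = 623/625 ≈ 0.996800
step 2 [2y] swap r/1=131/6525: DF=(1 − 131/6525·(0.996800))/(1+131/6525) = 9607/10000 ≈ 0.960700
step 3 [3y] zero: DF = P = 588/625 ≈ 0.940800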